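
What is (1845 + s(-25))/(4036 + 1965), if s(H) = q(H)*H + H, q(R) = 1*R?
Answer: 2445/6001 ≈ 0.40743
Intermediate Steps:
q(R) = R
s(H) = H + H**2 (s(H) = H*H + H = H**2 + H = H + H**2)
(1845 + s(-25))/(4036 + 1965) = (1845 - 25*(1 - 25))/(4036 + 1965) = (1845 - 25*(-24))/6001 = (1845 + 600)*(1/6001) = 2445*(1/6001) = 2445/6001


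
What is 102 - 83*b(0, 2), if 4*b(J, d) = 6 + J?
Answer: -45/2 ≈ -22.500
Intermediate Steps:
b(J, d) = 3/2 + J/4 (b(J, d) = (6 + J)/4 = 3/2 + J/4)
102 - 83*b(0, 2) = 102 - 83*(3/2 + (¼)*0) = 102 - 83*(3/2 + 0) = 102 - 83*3/2 = 102 - 249/2 = -45/2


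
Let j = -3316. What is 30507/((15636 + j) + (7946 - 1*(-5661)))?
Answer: 30507/25927 ≈ 1.1766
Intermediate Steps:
30507/((15636 + j) + (7946 - 1*(-5661))) = 30507/((15636 - 3316) + (7946 - 1*(-5661))) = 30507/(12320 + (7946 + 5661)) = 30507/(12320 + 13607) = 30507/25927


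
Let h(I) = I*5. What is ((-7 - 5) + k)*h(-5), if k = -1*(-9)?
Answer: 75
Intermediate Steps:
h(I) = 5*I
k = 9
((-7 - 5) + k)*h(-5) = ((-7 - 5) + 9)*(5*(-5)) = (-12 + 9)*(-25) = -3*(-25) = 75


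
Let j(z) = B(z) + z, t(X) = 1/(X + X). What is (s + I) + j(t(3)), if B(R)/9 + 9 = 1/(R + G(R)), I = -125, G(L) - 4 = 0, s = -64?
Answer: -40151/150 ≈ -267.67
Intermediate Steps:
t(X) = 1/(2*X)
G(L) = 4 (G(L) = 4 + 0 = 4)
B(R) = -81 + 9/(4 + R) (B(R) = -81 + 9/(R + 4) = -81 + 9/(4 + R))
j(z) = z + 9*(-35 - 9*z)/(4 + z) (j(z) = 9*(-35 - 9*z)/(4 + z) + z = z + 9*(-35 - 9*z)/(4 + z))
(s + I) + j(t(3)) = (-64 - 125) + (-315 + ((½)/3)² - 77/(2*3))/(4 + (½)/3) = -189 + (-315 + ((½)*(⅓))² - 77/(2*3))/(4 + (½)*(⅓)) = -189 + (-315 + (⅙)² - 77*⅙)/(4 + ⅙) = -189 + (-315 + 1/36 - 77/6)/(25/6) = -189 + (6/25)*(-11801/36) = -189 - 11801/150 = -40151/150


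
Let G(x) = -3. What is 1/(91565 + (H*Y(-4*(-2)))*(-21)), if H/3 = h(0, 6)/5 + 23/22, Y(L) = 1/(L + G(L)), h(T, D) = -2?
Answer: 550/50356277 ≈ 1.0922e-5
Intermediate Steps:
Y(L) = 1/(-3 + L) (Y(L) = 1/(L - 3) = 1/(-3 + L))
H = 213/110 (H = 3*(-2/5 + 23/22) = 3*(-2*⅕ + 23*(1/22)) = 3*(-⅖ + 23/22) = 3*(71/110) = 213/110 ≈ 1.9364)
1/(91565 + (H*Y(-4*(-2)))*(-21)) = 1/(91565 + (213/(110*(-3 - 4*(-2))))*(-21)) = 1/(91565 + (213/(110*(-3 + 8)))*(-21)) = 1/(91565 + ((213/110)/5)*(-21)) = 1/(91565 + ((213/110)*(⅕))*(-21)) = 1/(91565 + (213/550)*(-21)) = 1/(91565 - 4473/550) = 1/(50356277/550) = 550/50356277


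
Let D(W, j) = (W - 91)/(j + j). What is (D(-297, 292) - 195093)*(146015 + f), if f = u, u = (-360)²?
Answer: -7850528085125/146 ≈ -5.3771e+10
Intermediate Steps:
u = 129600
f = 129600
D(W, j) = (-91 + W)/(2*j) (D(W, j) = (-91 + W)/((2*j)) = (-91 + W)*(1/(2*j)) = (-91 + W)/(2*j))
(D(-297, 292) - 195093)*(146015 + f) = ((½)*(-91 - 297)/292 - 195093)*(146015 + 129600) = ((½)*(1/292)*(-388) - 195093)*275615 = (-97/146 - 195093)*275615 = -28483675/146*275615 = -7850528085125/146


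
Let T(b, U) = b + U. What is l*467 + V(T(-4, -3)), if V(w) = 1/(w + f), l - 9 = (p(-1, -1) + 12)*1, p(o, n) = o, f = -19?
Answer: 242839/26 ≈ 9340.0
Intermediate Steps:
T(b, U) = U + b
l = 20 (l = 9 + (-1 + 12)*1 = 9 + 11*1 = 9 + 11 = 20)
V(w) = 1/(-19 + w) (V(w) = 1/(w - 19) = 1/(-19 + w))
l*467 + V(T(-4, -3)) = 20*467 + 1/(-19 + (-3 - 4)) = 9340 + 1/(-19 - 7) = 9340 + 1/(-26) = 9340 - 1/26 = 242839/26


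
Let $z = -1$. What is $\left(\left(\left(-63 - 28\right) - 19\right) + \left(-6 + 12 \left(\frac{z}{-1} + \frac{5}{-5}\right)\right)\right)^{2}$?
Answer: $13456$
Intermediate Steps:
$\left(\left(\left(-63 - 28\right) - 19\right) + \left(-6 + 12 \left(\frac{z}{-1} + \frac{5}{-5}\right)\right)\right)^{2} = \left(\left(\left(-63 - 28\right) - 19\right) - \left(6 - 12 \left(- \frac{1}{-1} + \frac{5}{-5}\right)\right)\right)^{2} = \left(\left(-91 - 19\right) - \left(6 - 12 \left(\left(-1\right) \left(-1\right) + 5 \left(- \frac{1}{5}\right)\right)\right)\right)^{2} = \left(-110 - \left(6 - 12 \left(1 - 1\right)\right)\right)^{2} = \left(-110 + \left(-6 + 12 \cdot 0\right)\right)^{2} = \left(-110 + \left(-6 + 0\right)\right)^{2} = \left(-110 - 6\right)^{2} = \left(-116\right)^{2} = 13456$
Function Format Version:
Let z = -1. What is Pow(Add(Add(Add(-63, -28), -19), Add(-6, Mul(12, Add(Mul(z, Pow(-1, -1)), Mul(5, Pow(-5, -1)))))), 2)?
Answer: 13456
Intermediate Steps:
Pow(Add(Add(Add(-63, -28), -19), Add(-6, Mul(12, Add(Mul(z, Pow(-1, -1)), Mul(5, Pow(-5, -1)))))), 2) = Pow(Add(Add(Add(-63, -28), -19), Add(-6, Mul(12, Add(Mul(-1, Pow(-1, -1)), Mul(5, Pow(-5, -1)))))), 2) = Pow(Add(Add(-91, -19), Add(-6, Mul(12, Add(Mul(-1, -1), Mul(5, Rational(-1, 5)))))), 2) = Pow(Add(-110, Add(-6, Mul(12, Add(1, -1)))), 2) = Pow(Add(-110, Add(-6, Mul(12, 0))), 2) = Pow(Add(-110, Add(-6, 0)), 2) = Pow(Add(-110, -6), 2) = Pow(-116, 2) = 13456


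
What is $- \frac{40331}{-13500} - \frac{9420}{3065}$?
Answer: $- \frac{711097}{8275500} \approx -0.085928$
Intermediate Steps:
$- \frac{40331}{-13500} - \frac{9420}{3065} = \left(-40331\right) \left(- \frac{1}{13500}\right) - \frac{1884}{613} = \frac{40331}{13500} - \frac{1884}{613} = - \frac{711097}{8275500}$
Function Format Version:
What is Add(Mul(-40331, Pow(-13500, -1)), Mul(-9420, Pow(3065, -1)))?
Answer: Rational(-711097, 8275500) ≈ -0.085928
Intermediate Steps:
Add(Mul(-40331, Pow(-13500, -1)), Mul(-9420, Pow(3065, -1))) = Add(Mul(-40331, Rational(-1, 13500)), Mul(-9420, Rational(1, 3065))) = Add(Rational(40331, 13500), Rational(-1884, 613)) = Rational(-711097, 8275500)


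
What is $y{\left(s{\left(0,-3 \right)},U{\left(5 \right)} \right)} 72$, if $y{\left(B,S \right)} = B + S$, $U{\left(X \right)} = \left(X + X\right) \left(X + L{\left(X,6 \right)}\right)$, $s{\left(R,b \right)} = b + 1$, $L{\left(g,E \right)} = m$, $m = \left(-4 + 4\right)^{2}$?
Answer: $3456$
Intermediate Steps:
$m = 0$ ($m = 0^{2} = 0$)
$L{\left(g,E \right)} = 0$
$s{\left(R,b \right)} = 1 + b$
$U{\left(X \right)} = 2 X^{2}$ ($U{\left(X \right)} = \left(X + X\right) \left(X + 0\right) = 2 X X = 2 X^{2}$)
$y{\left(s{\left(0,-3 \right)},U{\left(5 \right)} \right)} 72 = \left(\left(1 - 3\right) + 2 \cdot 5^{2}\right) 72 = \left(-2 + 2 \cdot 25\right) 72 = \left(-2 + 50\right) 72 = 48 \cdot 72 = 3456$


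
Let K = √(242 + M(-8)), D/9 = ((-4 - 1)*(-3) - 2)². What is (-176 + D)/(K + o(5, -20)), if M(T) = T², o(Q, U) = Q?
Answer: -6725/281 + 4035*√34/281 ≈ 59.797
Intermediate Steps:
D = 1521 (D = 9*((-4 - 1)*(-3) - 2)² = 9*(-5*(-3) - 2)² = 9*(15 - 2)² = 9*13² = 9*169 = 1521)
K = 3*√34 (K = √(242 + (-8)²) = √(242 + 64) = √306 = 3*√34 ≈ 17.493)
(-176 + D)/(K + o(5, -20)) = (-176 + 1521)/(3*√34 + 5) = 1345/(5 + 3*√34)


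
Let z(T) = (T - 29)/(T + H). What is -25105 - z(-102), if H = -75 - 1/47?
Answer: -208879757/8320 ≈ -25106.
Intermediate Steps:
H = -3526/47 (H = -75 - 1*1/47 = -75 - 1/47 = -3526/47 ≈ -75.021)
z(T) = (-29 + T)/(-3526/47 + T) (z(T) = (T - 29)/(T - 3526/47) = (-29 + T)/(-3526/47 + T))
-25105 - z(-102) = -25105 - 47*(-29 - 102)/(-3526 + 47*(-102)) = -25105 - 47*(-131)/(-3526 - 4794) = -25105 - 47*(-131)/(-8320) = -25105 - 47*(-1)*(-131)/8320 = -25105 - 1*6157/8320 = -25105 - 6157/8320 = -208879757/8320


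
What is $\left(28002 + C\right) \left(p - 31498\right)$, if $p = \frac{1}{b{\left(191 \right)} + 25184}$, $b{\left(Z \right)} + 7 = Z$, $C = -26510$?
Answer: $- \frac{298042391099}{6342} \approx -4.6995 \cdot 10^{7}$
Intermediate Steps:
$b{\left(Z \right)} = -7 + Z$
$p = \frac{1}{25368}$ ($p = \frac{1}{\left(-7 + 191\right) + 25184} = \frac{1}{184 + 25184} = \frac{1}{25368} \approx 3.942 \cdot 10^{-5}$)
$\left(28002 + C\right) \left(p - 31498\right) = \left(28002 - 26510\right) \left(\frac{1}{25368} - 31498\right) = 1492 \left(- \frac{799041263}{25368}\right) = - \frac{298042391099}{6342}$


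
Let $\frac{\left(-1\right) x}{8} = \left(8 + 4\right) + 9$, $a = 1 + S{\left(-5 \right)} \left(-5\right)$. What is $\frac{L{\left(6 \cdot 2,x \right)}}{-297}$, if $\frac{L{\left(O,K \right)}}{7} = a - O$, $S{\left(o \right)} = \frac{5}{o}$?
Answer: $\frac{14}{99} \approx 0.14141$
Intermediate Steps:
$a = 6$ ($a = 1 + \frac{5}{-5} \left(-5\right) = 1 + 5 \left(- \frac{1}{5}\right) \left(-5\right) = 1 - -5 = 1 + 5 = 6$)
$x = -168$ ($x = - 8 \left(\left(8 + 4\right) + 9\right) = - 8 \left(12 + 9\right) = \left(-8\right) 21 = -168$)
$L{\left(O,K \right)} = 42 - 7 O$ ($L{\left(O,K \right)} = 7 \left(6 - O\right) = 42 - 7 O$)
$\frac{L{\left(6 \cdot 2,x \right)}}{-297} = \frac{42 - 7 \cdot 6 \cdot 2}{-297} = \left(42 - 84\right) \left(- \frac{1}{297}\right) = \left(-42\right) \left(- \frac{1}{297}\right) = \frac{14}{99}$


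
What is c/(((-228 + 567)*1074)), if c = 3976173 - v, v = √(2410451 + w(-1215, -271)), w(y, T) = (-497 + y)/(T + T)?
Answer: 441797/40454 - √19669573763/32889102 ≈ 10.917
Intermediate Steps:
w(y, T) = (-497 + y)/(2*T) (w(y, T) = (-497 + y)/((2*T)) = (-497 + y)*(1/(2*T)) = (-497 + y)/(2*T))
v = 3*√19669573763/271 (v = √(2410451 + (½)*(-497 - 1215)/(-271)) = √(2410451 + (½)*(-1/271)*(-1712)) = √(2410451 + 856/271) = √(653233077/271) = 3*√19669573763/271 ≈ 1552.6)
c = 3976173 - 3*√19669573763/271 ≈ 3.9746e+6
c/(((-228 + 567)*1074)) = (3976173 - 3*√19669573763/271)/(((-228 + 567)*1074)) = (3976173 - 3*√19669573763/271)/((339*1074)) = (3976173 - 3*√19669573763/271)/364086 = (3976173 - 3*√19669573763/271)*(1/364086) = 441797/40454 - √19669573763/32889102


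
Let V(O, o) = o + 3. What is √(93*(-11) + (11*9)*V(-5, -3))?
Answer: I*√1023 ≈ 31.984*I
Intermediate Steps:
V(O, o) = 3 + o
√(93*(-11) + (11*9)*V(-5, -3)) = √(93*(-11) + (11*9)*(3 - 3)) = √(-1023 + 99*0) = √(-1023 + 0) = √(-1023) = I*√1023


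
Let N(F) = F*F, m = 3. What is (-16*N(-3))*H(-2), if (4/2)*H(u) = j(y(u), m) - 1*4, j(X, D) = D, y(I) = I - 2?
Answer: 72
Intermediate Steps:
y(I) = -2 + I
H(u) = -½ (H(u) = (3 - 1*4)/2 = (3 - 4)/2 = (½)*(-1) = -½)
N(F) = F²
(-16*N(-3))*H(-2) = -16*(-3)²*(-½) = -16*9*(-½) = -144*(-½) = 72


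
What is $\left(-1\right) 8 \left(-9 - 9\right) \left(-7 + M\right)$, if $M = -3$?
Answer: $-1440$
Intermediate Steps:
$\left(-1\right) 8 \left(-9 - 9\right) \left(-7 + M\right) = \left(-1\right) 8 \left(-9 - 9\right) \left(-7 - 3\right) = - 8 \left(\left(-18\right) \left(-10\right)\right) = \left(-8\right) 180 = -1440$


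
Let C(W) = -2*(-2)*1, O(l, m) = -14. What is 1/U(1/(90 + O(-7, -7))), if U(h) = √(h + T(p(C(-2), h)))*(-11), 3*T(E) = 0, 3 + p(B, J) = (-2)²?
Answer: -2*√19/11 ≈ -0.79253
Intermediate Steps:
C(W) = 4 (C(W) = 4*1 = 4)
p(B, J) = 1 (p(B, J) = -3 + (-2)² = -3 + 4 = 1)
T(E) = 0 (T(E) = (⅓)*0 = 0)
U(h) = -11*√h (U(h) = √(h + 0)*(-11) = √h*(-11) = -11*√h)
1/U(1/(90 + O(-7, -7))) = 1/(-11/√(90 - 14)) = 1/(-11*√19/38) = -2*√19/11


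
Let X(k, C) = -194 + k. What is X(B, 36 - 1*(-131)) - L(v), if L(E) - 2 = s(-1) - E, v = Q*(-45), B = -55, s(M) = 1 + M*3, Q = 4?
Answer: -429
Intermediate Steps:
s(M) = 1 + 3*M
v = -180 (v = 4*(-45) = -180)
L(E) = -E (L(E) = 2 + ((1 + 3*(-1)) - E) = 2 + ((1 - 3) - E) = 2 + (-2 - E) = -E)
X(B, 36 - 1*(-131)) - L(v) = (-194 - 55) - (-1)*(-180) = -249 - 1*180 = -249 - 180 = -429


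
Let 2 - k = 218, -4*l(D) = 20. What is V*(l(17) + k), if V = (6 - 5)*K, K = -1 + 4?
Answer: -663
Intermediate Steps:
K = 3
l(D) = -5 (l(D) = -¼*20 = -5)
k = -216 (k = 2 - 1*218 = 2 - 218 = -216)
V = 3 (V = (6 - 5)*3 = 1*3 = 3)
V*(l(17) + k) = 3*(-5 - 216) = 3*(-221) = -663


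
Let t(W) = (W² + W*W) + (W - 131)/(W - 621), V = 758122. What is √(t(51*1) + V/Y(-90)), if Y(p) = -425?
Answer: 8*√1253778441/4845 ≈ 58.466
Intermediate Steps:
t(W) = 2*W² + (-131 + W)/(-621 + W) (t(W) = (W² + W²) + (-131 + W)/(-621 + W) = 2*W² + (-131 + W)/(-621 + W))
√(t(51*1) + V/Y(-90)) = √((-131 + 51*1 - 1242*(51*1)² + 2*(51*1)³)/(-621 + 51*1) + 758122/(-425)) = √((-131 + 51 - 1242*51² + 2*51³)/(-621 + 51) + 758122*(-1/425)) = √((-131 + 51 - 1242*2601 + 2*132651)/(-570) - 758122/425) = √(-(-131 + 51 - 3230442 + 265302)/570 - 758122/425) = √(-1/570*(-2965220) - 758122/425) = √(296522/57 - 758122/425) = √(82808896/24225) = 8*√1253778441/4845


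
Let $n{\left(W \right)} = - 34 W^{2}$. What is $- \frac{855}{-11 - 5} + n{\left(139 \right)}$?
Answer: $- \frac{10509769}{16} \approx -6.5686 \cdot 10^{5}$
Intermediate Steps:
$- \frac{855}{-11 - 5} + n{\left(139 \right)} = - \frac{855}{-11 - 5} - 34 \cdot 139^{2} = - \frac{855}{-16} - 656914 = \left(-855\right) \left(- \frac{1}{16}\right) - 656914 = \frac{855}{16} - 656914 = - \frac{10509769}{16}$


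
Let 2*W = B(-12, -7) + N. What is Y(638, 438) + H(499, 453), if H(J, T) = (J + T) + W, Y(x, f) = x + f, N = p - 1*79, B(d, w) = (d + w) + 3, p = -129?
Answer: 1916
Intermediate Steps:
B(d, w) = 3 + d + w
N = -208 (N = -129 - 1*79 = -129 - 79 = -208)
W = -112 (W = ((3 - 12 - 7) - 208)/2 = (-16 - 208)/2 = (1/2)*(-224) = -112)
Y(x, f) = f + x
H(J, T) = -112 + J + T (H(J, T) = (J + T) - 112 = -112 + J + T)
Y(638, 438) + H(499, 453) = (438 + 638) + (-112 + 499 + 453) = 1076 + 840 = 1916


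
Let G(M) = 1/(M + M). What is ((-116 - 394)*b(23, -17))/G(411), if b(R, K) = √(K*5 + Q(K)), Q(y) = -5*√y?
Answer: -419220*√(-85 - 5*I*√17) ≈ -4.6534e+5 + 3.8929e+6*I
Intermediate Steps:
G(M) = 1/(2*M)
b(R, K) = √(-5*√K + 5*K) (b(R, K) = √(K*5 - 5*√K) = √(5*K - 5*√K) = √(-5*√K + 5*K))
((-116 - 394)*b(23, -17))/G(411) = ((-116 - 394)*√(-5*I*√17 + 5*(-17)))/(((½)/411)) = (-510*√(-5*I*√17 - 85))/(((½)*(1/411))) = (-510*√(-5*I*√17 - 85))/(1/822) = -510*√(-85 - 5*I*√17)*822 = -419220*√(-85 - 5*I*√17)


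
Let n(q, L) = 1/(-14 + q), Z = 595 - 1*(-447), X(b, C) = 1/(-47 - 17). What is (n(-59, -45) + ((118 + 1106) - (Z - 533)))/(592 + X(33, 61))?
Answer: 1113472/921917 ≈ 1.2078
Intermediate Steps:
X(b, C) = -1/64 (X(b, C) = 1/(-64) = -1/64)
Z = 1042 (Z = 595 + 447 = 1042)
(n(-59, -45) + ((118 + 1106) - (Z - 533)))/(592 + X(33, 61)) = (1/(-14 - 59) + ((118 + 1106) - (1042 - 533)))/(592 - 1/64) = (1/(-73) + (1224 - 1*509))/(37887/64) = (-1/73 + (1224 - 509))*(64/37887) = (-1/73 + 715)*(64/37887) = (52194/73)*(64/37887) = 1113472/921917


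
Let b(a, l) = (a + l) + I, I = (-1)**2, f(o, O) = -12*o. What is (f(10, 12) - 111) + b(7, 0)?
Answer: -223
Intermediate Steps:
I = 1
b(a, l) = 1 + a + l (b(a, l) = (a + l) + 1 = 1 + a + l)
(f(10, 12) - 111) + b(7, 0) = (-12*10 - 111) + (1 + 7 + 0) = (-120 - 111) + 8 = -231 + 8 = -223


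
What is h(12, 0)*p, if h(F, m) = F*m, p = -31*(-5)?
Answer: 0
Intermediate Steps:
p = 155
h(12, 0)*p = (12*0)*155 = 0*155 = 0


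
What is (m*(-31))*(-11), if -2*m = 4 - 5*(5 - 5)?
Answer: -682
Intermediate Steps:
m = -2 (m = -(4 - 5*(5 - 5))/2 = -(4 - 5*0)/2 = -(4 + 0)/2 = -1/2*4 = -2)
(m*(-31))*(-11) = -2*(-31)*(-11) = 62*(-11) = -682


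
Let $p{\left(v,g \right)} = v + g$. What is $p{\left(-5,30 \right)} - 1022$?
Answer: $-997$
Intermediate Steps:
$p{\left(v,g \right)} = g + v$
$p{\left(-5,30 \right)} - 1022 = \left(30 - 5\right) - 1022 = 25 - 1022 = -997$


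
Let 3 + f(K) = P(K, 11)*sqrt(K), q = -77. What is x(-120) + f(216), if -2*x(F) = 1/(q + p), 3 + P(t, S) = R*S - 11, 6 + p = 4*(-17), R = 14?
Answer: -905/302 + 840*sqrt(6) ≈ 2054.6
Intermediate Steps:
p = -74 (p = -6 + 4*(-17) = -6 - 68 = -74)
P(t, S) = -14 + 14*S (P(t, S) = -3 + (14*S - 11) = -3 + (-11 + 14*S) = -14 + 14*S)
x(F) = 1/302 (x(F) = -1/(2*(-77 - 74)) = -1/2/(-151) = -1/2*(-1/151) = 1/302)
f(K) = -3 + 140*sqrt(K) (f(K) = -3 + (-14 + 14*11)*sqrt(K) = -3 + (-14 + 154)*sqrt(K) = -3 + 140*sqrt(K))
x(-120) + f(216) = 1/302 + (-3 + 140*sqrt(216)) = 1/302 + (-3 + 140*(6*sqrt(6))) = 1/302 + (-3 + 840*sqrt(6)) = -905/302 + 840*sqrt(6)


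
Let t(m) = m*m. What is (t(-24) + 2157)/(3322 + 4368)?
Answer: 2733/7690 ≈ 0.35540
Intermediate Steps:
t(m) = m²
(t(-24) + 2157)/(3322 + 4368) = ((-24)² + 2157)/(3322 + 4368) = (576 + 2157)/7690 = 2733*(1/7690) = 2733/7690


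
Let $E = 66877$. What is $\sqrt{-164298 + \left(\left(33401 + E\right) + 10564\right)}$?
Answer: $4 i \sqrt{3341} \approx 231.21 i$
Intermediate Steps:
$\sqrt{-164298 + \left(\left(33401 + E\right) + 10564\right)} = \sqrt{-164298 + \left(\left(33401 + 66877\right) + 10564\right)} = \sqrt{-164298 + \left(100278 + 10564\right)} = \sqrt{-164298 + 110842} = \sqrt{-53456} = 4 i \sqrt{3341}$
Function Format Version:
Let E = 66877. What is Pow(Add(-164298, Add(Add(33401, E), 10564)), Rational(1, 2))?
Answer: Mul(4, I, Pow(3341, Rational(1, 2))) ≈ Mul(231.21, I)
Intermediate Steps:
Pow(Add(-164298, Add(Add(33401, E), 10564)), Rational(1, 2)) = Pow(Add(-164298, Add(Add(33401, 66877), 10564)), Rational(1, 2)) = Pow(Add(-164298, Add(100278, 10564)), Rational(1, 2)) = Pow(Add(-164298, 110842), Rational(1, 2)) = Pow(-53456, Rational(1, 2)) = Mul(4, I, Pow(3341, Rational(1, 2)))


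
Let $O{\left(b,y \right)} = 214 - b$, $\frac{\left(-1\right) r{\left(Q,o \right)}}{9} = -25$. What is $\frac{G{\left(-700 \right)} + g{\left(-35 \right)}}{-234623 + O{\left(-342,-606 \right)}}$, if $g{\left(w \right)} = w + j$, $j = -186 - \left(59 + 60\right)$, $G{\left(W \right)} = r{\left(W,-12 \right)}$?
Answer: $\frac{115}{234067} \approx 0.00049131$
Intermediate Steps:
$r{\left(Q,o \right)} = 225$ ($r{\left(Q,o \right)} = \left(-9\right) \left(-25\right) = 225$)
$G{\left(W \right)} = 225$
$j = -305$ ($j = -186 - 119 = -305$)
$g{\left(w \right)} = -305 + w$ ($g{\left(w \right)} = w - 305 = -305 + w$)
$\frac{G{\left(-700 \right)} + g{\left(-35 \right)}}{-234623 + O{\left(-342,-606 \right)}} = \frac{225 - 340}{-234623 + \left(214 - -342\right)} = \frac{225 - 340}{-234623 + \left(214 + 342\right)} = - \frac{115}{-234623 + 556} = - \frac{115}{-234067} = \left(-115\right) \left(- \frac{1}{234067}\right) = \frac{115}{234067}$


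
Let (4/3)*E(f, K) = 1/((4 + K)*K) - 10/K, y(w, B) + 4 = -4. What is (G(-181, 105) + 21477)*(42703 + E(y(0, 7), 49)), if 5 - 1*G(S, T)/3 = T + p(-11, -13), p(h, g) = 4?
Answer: 9388734251205/10388 ≈ 9.0381e+8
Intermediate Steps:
G(S, T) = 3 - 3*T (G(S, T) = 15 - 3*(T + 4) = 15 - 3*(4 + T) = 15 + (-12 - 3*T) = 3 - 3*T)
y(w, B) = -8 (y(w, B) = -4 - 4 = -8)
E(f, K) = -15/(2*K) + 3/(4*K*(4 + K)) (E(f, K) = 3*(1/((4 + K)*K) - 10/K)/4 = 3*(1/(K*(4 + K)) - 10/K)/4 = 3*(-10/K + 1/(K*(4 + K)))/4 = -15/(2*K) + 3/(4*K*(4 + K)))
(G(-181, 105) + 21477)*(42703 + E(y(0, 7), 49)) = ((3 - 3*105) + 21477)*(42703 + (¾)*(-39 - 10*49)/(49*(4 + 49))) = ((3 - 315) + 21477)*(42703 + (¾)*(1/49)*(-39 - 490)/53) = (-312 + 21477)*(42703 + (¾)*(1/49)*(1/53)*(-529)) = 21165*(42703 - 1587/10388) = 21165*(443597177/10388) = 9388734251205/10388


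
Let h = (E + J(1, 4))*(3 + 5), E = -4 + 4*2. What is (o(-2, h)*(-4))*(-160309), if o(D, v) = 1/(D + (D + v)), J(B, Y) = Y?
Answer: 160309/15 ≈ 10687.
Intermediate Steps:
E = 4 (E = -4 + 8 = 4)
h = 64 (h = (4 + 4)*(3 + 5) = 8*8 = 64)
o(D, v) = 1/(v + 2*D)
(o(-2, h)*(-4))*(-160309) = (-4/(64 + 2*(-2)))*(-160309) = (-4/(64 - 4))*(-160309) = (-4/60)*(-160309) = ((1/60)*(-4))*(-160309) = -1/15*(-160309) = 160309/15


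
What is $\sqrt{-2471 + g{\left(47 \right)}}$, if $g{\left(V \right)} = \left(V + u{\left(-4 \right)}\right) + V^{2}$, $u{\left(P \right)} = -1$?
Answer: $6 i \sqrt{6} \approx 14.697 i$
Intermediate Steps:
$g{\left(V \right)} = -1 + V + V^{2}$ ($g{\left(V \right)} = \left(V - 1\right) + V^{2} = \left(-1 + V\right) + V^{2} = -1 + V + V^{2}$)
$\sqrt{-2471 + g{\left(47 \right)}} = \sqrt{-2471 + \left(-1 + 47 + 47^{2}\right)} = \sqrt{-2471 + \left(-1 + 47 + 2209\right)} = \sqrt{-2471 + 2255} = \sqrt{-216} = 6 i \sqrt{6}$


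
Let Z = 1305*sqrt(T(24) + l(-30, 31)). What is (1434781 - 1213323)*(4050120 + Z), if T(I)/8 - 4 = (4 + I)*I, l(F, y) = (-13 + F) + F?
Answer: 896931474960 + 289002690*sqrt(5335) ≈ 9.1804e+11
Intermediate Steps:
l(F, y) = -13 + 2*F
T(I) = 32 + 8*I*(4 + I) (T(I) = 32 + 8*((4 + I)*I) = 32 + 8*(I*(4 + I)) = 32 + 8*I*(4 + I))
Z = 1305*sqrt(5335) (Z = 1305*sqrt((32 + 8*24**2 + 32*24) + (-13 + 2*(-30))) = 1305*sqrt((32 + 8*576 + 768) + (-13 - 60)) = 1305*sqrt((32 + 4608 + 768) - 73) = 1305*sqrt(5408 - 73) = 1305*sqrt(5335) ≈ 95319.)
(1434781 - 1213323)*(4050120 + Z) = (1434781 - 1213323)*(4050120 + 1305*sqrt(5335)) = 221458*(4050120 + 1305*sqrt(5335)) = 896931474960 + 289002690*sqrt(5335)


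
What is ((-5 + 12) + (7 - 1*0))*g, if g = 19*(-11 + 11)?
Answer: 0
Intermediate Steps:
g = 0 (g = 19*0 = 0)
((-5 + 12) + (7 - 1*0))*g = ((-5 + 12) + (7 - 1*0))*0 = (7 + (7 + 0))*0 = (7 + 7)*0 = 14*0 = 0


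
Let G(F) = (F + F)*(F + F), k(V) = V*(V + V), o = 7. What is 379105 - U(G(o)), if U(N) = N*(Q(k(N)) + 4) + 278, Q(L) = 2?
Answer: 377651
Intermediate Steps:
k(V) = 2*V² (k(V) = V*(2*V) = 2*V²)
G(F) = 4*F² (G(F) = (2*F)*(2*F) = 4*F²)
U(N) = 278 + 6*N (U(N) = N*(2 + 4) + 278 = N*6 + 278 = 6*N + 278 = 278 + 6*N)
379105 - U(G(o)) = 379105 - (278 + 6*(4*7²)) = 379105 - (278 + 6*(4*49)) = 379105 - (278 + 6*196) = 379105 - (278 + 1176) = 379105 - 1*1454 = 379105 - 1454 = 377651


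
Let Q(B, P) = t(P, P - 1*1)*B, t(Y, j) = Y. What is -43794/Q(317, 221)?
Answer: -43794/70057 ≈ -0.62512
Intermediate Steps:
Q(B, P) = B*P (Q(B, P) = P*B = B*P)
-43794/Q(317, 221) = -43794/(317*221) = -43794/70057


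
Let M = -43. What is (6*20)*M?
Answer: -5160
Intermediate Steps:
(6*20)*M = (6*20)*(-43) = 120*(-43) = -5160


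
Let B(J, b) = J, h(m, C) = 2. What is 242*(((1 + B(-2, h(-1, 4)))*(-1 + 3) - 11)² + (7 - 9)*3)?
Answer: 39446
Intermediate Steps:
242*(((1 + B(-2, h(-1, 4)))*(-1 + 3) - 11)² + (7 - 9)*3) = 242*(((1 - 2)*(-1 + 3) - 11)² + (7 - 9)*3) = 242*((-1*2 - 11)² - 2*3) = 242*((-2 - 11)² - 6) = 242*((-13)² - 6) = 242*(169 - 6) = 242*163 = 39446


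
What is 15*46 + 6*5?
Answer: 720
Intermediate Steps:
15*46 + 6*5 = 690 + 30 = 720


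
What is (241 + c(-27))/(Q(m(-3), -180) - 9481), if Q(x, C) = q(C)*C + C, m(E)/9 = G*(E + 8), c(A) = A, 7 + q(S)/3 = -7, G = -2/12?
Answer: -214/2101 ≈ -0.10186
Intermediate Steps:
G = -⅙ (G = -2*1/12 = -⅙ ≈ -0.16667)
q(S) = -42 (q(S) = -21 + 3*(-7) = -21 - 21 = -42)
m(E) = -12 - 3*E/2 (m(E) = 9*(-(E + 8)/6) = 9*(-(8 + E)/6) = 9*(-4/3 - E/6) = -12 - 3*E/2)
Q(x, C) = -41*C (Q(x, C) = -42*C + C = -41*C)
(241 + c(-27))/(Q(m(-3), -180) - 9481) = (241 - 27)/(-41*(-180) - 9481) = 214/(7380 - 9481) = 214/(-2101) = 214*(-1/2101) = -214/2101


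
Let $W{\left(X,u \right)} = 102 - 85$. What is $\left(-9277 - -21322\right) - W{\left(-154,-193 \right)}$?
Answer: $12028$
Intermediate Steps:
$W{\left(X,u \right)} = 17$
$\left(-9277 - -21322\right) - W{\left(-154,-193 \right)} = \left(-9277 - -21322\right) - 17 = \left(-9277 + 21322\right) - 17 = 12045 - 17 = 12028$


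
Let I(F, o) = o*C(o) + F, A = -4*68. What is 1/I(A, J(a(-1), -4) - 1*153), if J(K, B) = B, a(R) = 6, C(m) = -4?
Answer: 1/356 ≈ 0.0028090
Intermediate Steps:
A = -272
I(F, o) = F - 4*o (I(F, o) = o*(-4) + F = -4*o + F = F - 4*o)
1/I(A, J(a(-1), -4) - 1*153) = 1/(-272 - 4*(-4 - 1*153)) = 1/(-272 - 4*(-4 - 153)) = 1/(-272 - 4*(-157)) = 1/(-272 + 628) = 1/356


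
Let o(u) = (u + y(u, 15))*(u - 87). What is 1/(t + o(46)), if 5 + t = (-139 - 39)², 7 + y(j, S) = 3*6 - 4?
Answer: 1/29506 ≈ 3.3891e-5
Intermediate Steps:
y(j, S) = 7 (y(j, S) = -7 + (3*6 - 4) = -7 + (18 - 4) = -7 + 14 = 7)
t = 31679 (t = -5 + (-139 - 39)² = -5 + (-178)² = -5 + 31684 = 31679)
o(u) = (-87 + u)*(7 + u) (o(u) = (u + 7)*(u - 87) = (7 + u)*(-87 + u) = (-87 + u)*(7 + u))
1/(t + o(46)) = 1/(31679 + (-609 + 46² - 80*46)) = 1/(31679 + (-609 + 2116 - 3680)) = 1/(31679 - 2173) = 1/29506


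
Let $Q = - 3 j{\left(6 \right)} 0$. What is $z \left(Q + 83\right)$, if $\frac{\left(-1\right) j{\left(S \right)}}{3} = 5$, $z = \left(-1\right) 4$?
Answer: $-332$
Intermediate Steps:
$z = -4$
$j{\left(S \right)} = -15$ ($j{\left(S \right)} = \left(-3\right) 5 = -15$)
$Q = 0$ ($Q = \left(-3\right) \left(-15\right) 0 = 45 \cdot 0 = 0$)
$z \left(Q + 83\right) = - 4 \left(0 + 83\right) = \left(-4\right) 83 = -332$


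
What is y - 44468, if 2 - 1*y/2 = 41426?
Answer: -127316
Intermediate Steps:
y = -82848 (y = 4 - 2*41426 = 4 - 82852 = -82848)
y - 44468 = -82848 - 44468 = -127316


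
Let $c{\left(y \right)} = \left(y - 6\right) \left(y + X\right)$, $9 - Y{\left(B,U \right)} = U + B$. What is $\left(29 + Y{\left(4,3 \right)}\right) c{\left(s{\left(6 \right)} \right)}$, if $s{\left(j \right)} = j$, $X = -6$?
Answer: $0$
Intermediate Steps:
$Y{\left(B,U \right)} = 9 - B - U$ ($Y{\left(B,U \right)} = 9 - \left(U + B\right) = 9 - \left(B + U\right) = 9 - B - U$)
$c{\left(y \right)} = \left(-6 + y\right)^{2}$ ($c{\left(y \right)} = \left(y - 6\right) \left(y - 6\right) = \left(-6 + y\right) \left(-6 + y\right) = \left(-6 + y\right)^{2}$)
$\left(29 + Y{\left(4,3 \right)}\right) c{\left(s{\left(6 \right)} \right)} = \left(29 - -2\right) \left(36 + 6^{2} - 72\right) = \left(29 - -2\right) \left(36 + 36 - 72\right) = \left(29 + 2\right) 0 = 31 \cdot 0 = 0$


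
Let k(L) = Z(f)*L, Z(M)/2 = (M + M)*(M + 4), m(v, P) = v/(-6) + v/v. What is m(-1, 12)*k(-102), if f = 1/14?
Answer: -969/7 ≈ -138.43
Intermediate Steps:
m(v, P) = 1 - v/6 (m(v, P) = v*(-⅙) + 1 = -v/6 + 1 = 1 - v/6)
f = 1/14 ≈ 0.071429
Z(M) = 4*M*(4 + M) (Z(M) = 2*((M + M)*(M + 4)) = 2*((2*M)*(4 + M)) = 2*(2*M*(4 + M)) = 4*M*(4 + M))
k(L) = 57*L/49 (k(L) = (4*(1/14)*(4 + 1/14))*L = (4*(1/14)*(57/14))*L = 57*L/49)
m(-1, 12)*k(-102) = (1 - ⅙*(-1))*((57/49)*(-102)) = (1 + ⅙)*(-5814/49) = (7/6)*(-5814/49) = -969/7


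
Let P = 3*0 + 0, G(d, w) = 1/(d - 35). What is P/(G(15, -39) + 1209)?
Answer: 0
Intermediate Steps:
G(d, w) = 1/(-35 + d)
P = 0 (P = 0 + 0 = 0)
P/(G(15, -39) + 1209) = 0/(1/(-35 + 15) + 1209) = 0/(1/(-20) + 1209) = 0/(-1/20 + 1209) = 0/(24179/20) = (20/24179)*0 = 0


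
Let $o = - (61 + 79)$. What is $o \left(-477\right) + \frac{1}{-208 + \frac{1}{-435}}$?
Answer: $\frac{6042320745}{90481} \approx 66780.0$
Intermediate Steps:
$o = -140$ ($o = \left(-1\right) 140 = -140$)
$o \left(-477\right) + \frac{1}{-208 + \frac{1}{-435}} = \left(-140\right) \left(-477\right) + \frac{1}{-208 + \frac{1}{-435}} = 66780 + \frac{1}{-208 - \frac{1}{435}} = 66780 + \frac{1}{- \frac{90481}{435}} = 66780 - \frac{435}{90481} = \frac{6042320745}{90481}$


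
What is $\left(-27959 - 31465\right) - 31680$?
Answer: $-91104$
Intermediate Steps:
$\left(-27959 - 31465\right) - 31680 = -59424 - 31680 = -91104$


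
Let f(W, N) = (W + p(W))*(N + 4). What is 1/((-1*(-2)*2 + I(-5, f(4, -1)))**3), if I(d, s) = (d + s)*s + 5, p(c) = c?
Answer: 1/100544625 ≈ 9.9458e-9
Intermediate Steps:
f(W, N) = 2*W*(4 + N) (f(W, N) = (W + W)*(N + 4) = (2*W)*(4 + N) = 2*W*(4 + N))
I(d, s) = 5 + s*(d + s) (I(d, s) = s*(d + s) + 5 = 5 + s*(d + s))
1/((-1*(-2)*2 + I(-5, f(4, -1)))**3) = 1/((-1*(-2)*2 + (5 + (2*4*(4 - 1))**2 - 10*4*(4 - 1)))**3) = 1/((2*2 + (5 + (2*4*3)**2 - 10*4*3))**3) = 1/((4 + (5 + 24**2 - 5*24))**3) = 1/((4 + (5 + 576 - 120))**3) = 1/((4 + 461)**3) = 1/(465**3) = 1/100544625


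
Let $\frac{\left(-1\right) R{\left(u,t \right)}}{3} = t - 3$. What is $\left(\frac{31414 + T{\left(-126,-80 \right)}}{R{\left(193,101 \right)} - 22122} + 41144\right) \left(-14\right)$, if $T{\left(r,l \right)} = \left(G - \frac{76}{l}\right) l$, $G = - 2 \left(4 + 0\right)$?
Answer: $- \frac{3227881741}{5604} \approx -5.76 \cdot 10^{5}$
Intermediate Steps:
$G = -8$ ($G = \left(-2\right) 4 = -8$)
$R{\left(u,t \right)} = 9 - 3 t$ ($R{\left(u,t \right)} = - 3 \left(t - 3\right) = - 3 \left(-3 + t\right) = 9 - 3 t$)
$T{\left(r,l \right)} = l \left(-8 - \frac{76}{l}\right)$ ($T{\left(r,l \right)} = \left(-8 - \frac{76}{l}\right) l = l \left(-8 - \frac{76}{l}\right)$)
$\left(\frac{31414 + T{\left(-126,-80 \right)}}{R{\left(193,101 \right)} - 22122} + 41144\right) \left(-14\right) = \left(\frac{31414 - -564}{\left(9 - 303\right) - 22122} + 41144\right) \left(-14\right) = \left(\frac{31414 + \left(-76 + 640\right)}{\left(9 - 303\right) - 22122} + 41144\right) \left(-14\right) = \left(\frac{31414 + 564}{-294 - 22122} + 41144\right) \left(-14\right) = \left(\frac{31978}{-22416} + 41144\right) \left(-14\right) = \left(31978 \left(- \frac{1}{22416}\right) + 41144\right) \left(-14\right) = \left(- \frac{15989}{11208} + 41144\right) \left(-14\right) = \frac{461125963}{11208} \left(-14\right) = - \frac{3227881741}{5604}$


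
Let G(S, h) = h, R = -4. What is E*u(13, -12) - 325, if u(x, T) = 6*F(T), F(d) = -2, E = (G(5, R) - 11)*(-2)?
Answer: -685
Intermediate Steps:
E = 30 (E = (-4 - 11)*(-2) = -15*(-2) = 30)
u(x, T) = -12 (u(x, T) = 6*(-2) = -12)
E*u(13, -12) - 325 = 30*(-12) - 325 = -360 - 325 = -685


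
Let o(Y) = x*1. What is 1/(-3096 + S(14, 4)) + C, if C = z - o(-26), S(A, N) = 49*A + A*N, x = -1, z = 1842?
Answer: 4338421/2354 ≈ 1843.0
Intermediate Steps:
o(Y) = -1 (o(Y) = -1*1 = -1)
C = 1843 (C = 1842 - 1*(-1) = 1842 + 1 = 1843)
1/(-3096 + S(14, 4)) + C = 1/(-3096 + 14*(49 + 4)) + 1843 = 1/(-3096 + 14*53) + 1843 = 1/(-3096 + 742) + 1843 = 1/(-2354) + 1843 = -1/2354 + 1843 = 4338421/2354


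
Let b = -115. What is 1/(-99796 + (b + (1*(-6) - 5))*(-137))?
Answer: -1/82534 ≈ -1.2116e-5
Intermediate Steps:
1/(-99796 + (b + (1*(-6) - 5))*(-137)) = 1/(-99796 + (-115 + (1*(-6) - 5))*(-137)) = 1/(-99796 + (-115 + (-6 - 5))*(-137)) = 1/(-99796 + (-115 - 11)*(-137)) = 1/(-99796 - 126*(-137)) = 1/(-99796 + 17262) = 1/(-82534) = -1/82534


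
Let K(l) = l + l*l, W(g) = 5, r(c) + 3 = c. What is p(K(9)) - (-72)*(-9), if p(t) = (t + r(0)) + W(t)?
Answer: -556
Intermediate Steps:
r(c) = -3 + c
K(l) = l + l²
p(t) = 2 + t (p(t) = (t + (-3 + 0)) + 5 = (t - 3) + 5 = (-3 + t) + 5 = 2 + t)
p(K(9)) - (-72)*(-9) = (2 + 9*(1 + 9)) - (-72)*(-9) = (2 + 9*10) - 1*648 = (2 + 90) - 648 = 92 - 648 = -556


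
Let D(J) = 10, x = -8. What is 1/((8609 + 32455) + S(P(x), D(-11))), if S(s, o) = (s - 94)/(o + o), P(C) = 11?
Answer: 20/821197 ≈ 2.4355e-5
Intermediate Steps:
S(s, o) = (-94 + s)/(2*o) (S(s, o) = (-94 + s)/((2*o)) = (-94 + s)*(1/(2*o)) = (-94 + s)/(2*o))
1/((8609 + 32455) + S(P(x), D(-11))) = 1/((8609 + 32455) + (½)*(-94 + 11)/10) = 1/(41064 + (½)*(⅒)*(-83)) = 1/(41064 - 83/20) = 1/(821197/20) = 20/821197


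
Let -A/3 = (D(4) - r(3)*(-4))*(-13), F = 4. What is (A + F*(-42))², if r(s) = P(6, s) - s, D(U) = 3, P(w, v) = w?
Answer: 173889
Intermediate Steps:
r(s) = 6 - s
A = 585 (A = -3*(3 - (6 - 1*3)*(-4))*(-13) = -3*(3 - (6 - 3)*(-4))*(-13) = -3*(3 - 1*3*(-4))*(-13) = -3*(3 - 3*(-4))*(-13) = -3*(3 + 12)*(-13) = -45*(-13) = -3*(-195) = 585)
(A + F*(-42))² = (585 + 4*(-42))² = (585 - 168)² = 417² = 173889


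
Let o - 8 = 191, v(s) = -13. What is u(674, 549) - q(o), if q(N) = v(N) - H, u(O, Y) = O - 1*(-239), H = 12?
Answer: 938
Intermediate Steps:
u(O, Y) = 239 + O (u(O, Y) = O + 239 = 239 + O)
o = 199 (o = 8 + 191 = 199)
q(N) = -25 (q(N) = -13 - 1*12 = -13 - 12 = -25)
u(674, 549) - q(o) = (239 + 674) - 1*(-25) = 913 + 25 = 938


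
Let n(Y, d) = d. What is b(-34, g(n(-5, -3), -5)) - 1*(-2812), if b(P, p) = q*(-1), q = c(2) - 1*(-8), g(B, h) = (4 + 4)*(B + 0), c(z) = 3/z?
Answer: 5605/2 ≈ 2802.5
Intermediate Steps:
g(B, h) = 8*B
q = 19/2 (q = 3/2 - 1*(-8) = 3*(1/2) + 8 = 3/2 + 8 = 19/2 ≈ 9.5000)
b(P, p) = -19/2 (b(P, p) = (19/2)*(-1) = -19/2)
b(-34, g(n(-5, -3), -5)) - 1*(-2812) = -19/2 - 1*(-2812) = -19/2 + 2812 = 5605/2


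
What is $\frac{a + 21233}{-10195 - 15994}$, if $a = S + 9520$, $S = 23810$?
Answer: $- \frac{54563}{26189} \approx -2.0834$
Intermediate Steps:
$a = 33330$ ($a = 23810 + 9520 = 33330$)
$\frac{a + 21233}{-10195 - 15994} = \frac{33330 + 21233}{-10195 - 15994} = \frac{54563}{-26189} = 54563 \left(- \frac{1}{26189}\right) = - \frac{54563}{26189}$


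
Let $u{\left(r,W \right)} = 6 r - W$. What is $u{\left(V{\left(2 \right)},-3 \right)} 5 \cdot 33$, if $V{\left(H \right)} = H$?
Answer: $2475$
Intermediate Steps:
$u{\left(r,W \right)} = - W + 6 r$
$u{\left(V{\left(2 \right)},-3 \right)} 5 \cdot 33 = \left(\left(-1\right) \left(-3\right) + 6 \cdot 2\right) 5 \cdot 33 = \left(3 + 12\right) 5 \cdot 33 = 15 \cdot 5 \cdot 33 = 75 \cdot 33 = 2475$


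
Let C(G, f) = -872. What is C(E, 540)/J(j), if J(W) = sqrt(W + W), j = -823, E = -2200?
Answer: 436*I*sqrt(1646)/823 ≈ 21.493*I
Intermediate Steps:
J(W) = sqrt(2)*sqrt(W) (J(W) = sqrt(2*W) = sqrt(2)*sqrt(W))
C(E, 540)/J(j) = -872*(-I*sqrt(1646)/1646) = -(-436)*I*sqrt(1646)/823 = 436*I*sqrt(1646)/823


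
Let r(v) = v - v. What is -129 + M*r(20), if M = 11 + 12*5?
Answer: -129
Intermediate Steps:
r(v) = 0
M = 71 (M = 11 + 60 = 71)
-129 + M*r(20) = -129 + 71*0 = -129 + 0 = -129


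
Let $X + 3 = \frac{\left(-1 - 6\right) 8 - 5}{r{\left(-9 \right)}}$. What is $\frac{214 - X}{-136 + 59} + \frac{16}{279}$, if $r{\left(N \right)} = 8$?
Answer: $- \frac{491507}{171864} \approx -2.8599$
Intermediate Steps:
$X = - \frac{85}{8}$ ($X = -3 + \frac{\left(-1 - 6\right) 8 - 5}{8} = -3 + \left(\left(-1 - 6\right) 8 - 5\right) \frac{1}{8} = -3 + \left(\left(-7\right) 8 - 5\right) \frac{1}{8} = -3 + \left(-56 - 5\right) \frac{1}{8} = -3 - \frac{61}{8} = - \frac{85}{8} \approx -10.625$)
$\frac{214 - X}{-136 + 59} + \frac{16}{279} = \frac{214 - - \frac{85}{8}}{-136 + 59} + \frac{16}{279} = \frac{214 + \frac{85}{8}}{-77} + 16 \cdot \frac{1}{279} = \frac{1797}{8} \left(- \frac{1}{77}\right) + \frac{16}{279} = - \frac{1797}{616} + \frac{16}{279} = - \frac{491507}{171864}$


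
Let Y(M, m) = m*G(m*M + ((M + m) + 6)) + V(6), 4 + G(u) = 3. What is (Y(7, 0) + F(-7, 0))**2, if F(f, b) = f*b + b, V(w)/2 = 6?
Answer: 144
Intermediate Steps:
V(w) = 12 (V(w) = 2*6 = 12)
G(u) = -1 (G(u) = -4 + 3 = -1)
F(f, b) = b + b*f (F(f, b) = b*f + b = b + b*f)
Y(M, m) = 12 - m (Y(M, m) = m*(-1) + 12 = -m + 12 = 12 - m)
(Y(7, 0) + F(-7, 0))**2 = ((12 - 1*0) + 0*(1 - 7))**2 = ((12 + 0) + 0*(-6))**2 = (12 + 0)**2 = 12**2 = 144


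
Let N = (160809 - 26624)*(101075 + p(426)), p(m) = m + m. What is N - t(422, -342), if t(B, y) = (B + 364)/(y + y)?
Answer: 1559186492561/114 ≈ 1.3677e+10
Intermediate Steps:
p(m) = 2*m
t(B, y) = (364 + B)/(2*y) (t(B, y) = (364 + B)/((2*y)) = (364 + B)*(1/(2*y)) = (364 + B)/(2*y))
N = 13677074495 (N = (160809 - 26624)*(101075 + 2*426) = 134185*(101075 + 852) = 134185*101927 = 13677074495)
N - t(422, -342) = 13677074495 - (364 + 422)/(2*(-342)) = 13677074495 - (-1)*786/(2*342) = 13677074495 - 1*(-131/114) = 13677074495 + 131/114 = 1559186492561/114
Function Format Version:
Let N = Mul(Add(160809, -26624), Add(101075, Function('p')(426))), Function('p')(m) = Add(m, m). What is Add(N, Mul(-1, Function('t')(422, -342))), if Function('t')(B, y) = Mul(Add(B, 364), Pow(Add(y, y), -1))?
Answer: Rational(1559186492561, 114) ≈ 1.3677e+10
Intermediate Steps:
Function('p')(m) = Mul(2, m)
Function('t')(B, y) = Mul(Rational(1, 2), Pow(y, -1), Add(364, B)) (Function('t')(B, y) = Mul(Add(364, B), Pow(Mul(2, y), -1)) = Mul(Add(364, B), Mul(Rational(1, 2), Pow(y, -1))) = Mul(Rational(1, 2), Pow(y, -1), Add(364, B)))
N = 13677074495 (N = Mul(Add(160809, -26624), Add(101075, Mul(2, 426))) = Mul(134185, Add(101075, 852)) = Mul(134185, 101927) = 13677074495)
Add(N, Mul(-1, Function('t')(422, -342))) = Add(13677074495, Mul(-1, Mul(Rational(1, 2), Pow(-342, -1), Add(364, 422)))) = Add(13677074495, Mul(-1, Mul(Rational(1, 2), Rational(-1, 342), 786))) = Add(13677074495, Mul(-1, Rational(-131, 114))) = Add(13677074495, Rational(131, 114)) = Rational(1559186492561, 114)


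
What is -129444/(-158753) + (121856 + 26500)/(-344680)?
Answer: 752314209/1954249430 ≈ 0.38496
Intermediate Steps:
-129444/(-158753) + (121856 + 26500)/(-344680) = -129444*(-1/158753) + 148356*(-1/344680) = 18492/22679 - 37089/86170 = 752314209/1954249430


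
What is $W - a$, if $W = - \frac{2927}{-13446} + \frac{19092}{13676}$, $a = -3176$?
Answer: $\frac{146080856995}{45971874} \approx 3177.6$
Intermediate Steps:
$W = \frac{74185171}{45971874}$ ($W = \left(-2927\right) \left(- \frac{1}{13446}\right) + 19092 \cdot \frac{1}{13676} = \frac{2927}{13446} + \frac{4773}{3419} = \frac{74185171}{45971874} \approx 1.6137$)
$W - a = \frac{74185171}{45971874} - -3176 = \frac{74185171}{45971874} + 3176 = \frac{146080856995}{45971874}$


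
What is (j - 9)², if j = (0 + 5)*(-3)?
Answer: 576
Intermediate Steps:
j = -15 (j = 5*(-3) = -15)
(j - 9)² = (-15 - 9)² = (-24)² = 576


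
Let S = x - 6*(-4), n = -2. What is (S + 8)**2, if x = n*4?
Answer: 576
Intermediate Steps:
x = -8 (x = -2*4 = -8)
S = 16 (S = -8 - 6*(-4) = -8 + 24 = 16)
(S + 8)**2 = (16 + 8)**2 = 24**2 = 576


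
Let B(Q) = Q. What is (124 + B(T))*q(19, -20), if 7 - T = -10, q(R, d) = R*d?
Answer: -53580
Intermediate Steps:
T = 17 (T = 7 - 1*(-10) = 7 + 10 = 17)
(124 + B(T))*q(19, -20) = (124 + 17)*(19*(-20)) = 141*(-380) = -53580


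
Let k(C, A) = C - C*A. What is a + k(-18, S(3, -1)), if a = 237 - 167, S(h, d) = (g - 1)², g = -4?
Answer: 502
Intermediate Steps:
S(h, d) = 25 (S(h, d) = (-4 - 1)² = (-5)² = 25)
k(C, A) = C - A*C
a = 70
a + k(-18, S(3, -1)) = 70 - 18*(1 - 1*25) = 70 - 18*(1 - 25) = 70 - 18*(-24) = 70 + 432 = 502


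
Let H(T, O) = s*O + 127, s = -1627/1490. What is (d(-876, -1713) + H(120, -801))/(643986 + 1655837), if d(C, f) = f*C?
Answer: 2237368577/3426736270 ≈ 0.65292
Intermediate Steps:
s = -1627/1490 (s = -1627*1/1490 = -1627/1490 ≈ -1.0919)
d(C, f) = C*f
H(T, O) = 127 - 1627*O/1490 (H(T, O) = -1627*O/1490 + 127 = 127 - 1627*O/1490)
(d(-876, -1713) + H(120, -801))/(643986 + 1655837) = (-876*(-1713) + (127 - 1627/1490*(-801)))/(643986 + 1655837) = (1500588 + (127 + 1303227/1490))/2299823 = (1500588 + 1492457/1490)*(1/2299823) = (2237368577/1490)*(1/2299823) = 2237368577/3426736270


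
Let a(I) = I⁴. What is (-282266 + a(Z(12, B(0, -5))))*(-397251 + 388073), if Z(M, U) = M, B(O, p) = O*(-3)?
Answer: 2400322340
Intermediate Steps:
B(O, p) = -3*O
(-282266 + a(Z(12, B(0, -5))))*(-397251 + 388073) = (-282266 + 12⁴)*(-397251 + 388073) = (-282266 + 20736)*(-9178) = -261530*(-9178) = 2400322340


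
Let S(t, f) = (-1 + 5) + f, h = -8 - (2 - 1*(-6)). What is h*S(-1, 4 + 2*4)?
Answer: -256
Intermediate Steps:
h = -16 (h = -8 - (2 + 6) = -8 - 1*8 = -8 - 8 = -16)
S(t, f) = 4 + f
h*S(-1, 4 + 2*4) = -16*(4 + (4 + 2*4)) = -16*(4 + (4 + 8)) = -16*(4 + 12) = -16*16 = -256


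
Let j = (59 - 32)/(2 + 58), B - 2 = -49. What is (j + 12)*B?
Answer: -11703/20 ≈ -585.15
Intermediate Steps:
B = -47 (B = 2 - 49 = -47)
j = 9/20 (j = 27/60 = 27*(1/60) = 9/20 ≈ 0.45000)
(j + 12)*B = (9/20 + 12)*(-47) = (249/20)*(-47) = -11703/20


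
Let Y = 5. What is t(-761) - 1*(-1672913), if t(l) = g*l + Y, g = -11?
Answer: 1681289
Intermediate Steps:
t(l) = 5 - 11*l (t(l) = -11*l + 5 = 5 - 11*l)
t(-761) - 1*(-1672913) = (5 - 11*(-761)) - 1*(-1672913) = (5 + 8371) + 1672913 = 8376 + 1672913 = 1681289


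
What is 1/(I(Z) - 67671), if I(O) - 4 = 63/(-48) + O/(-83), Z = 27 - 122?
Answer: -1328/89861999 ≈ -1.4778e-5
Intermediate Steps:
Z = -95
I(O) = 43/16 - O/83 (I(O) = 4 + (63/(-48) + O/(-83)) = 4 + (63*(-1/48) + O*(-1/83)) = 4 + (-21/16 - O/83) = 43/16 - O/83)
1/(I(Z) - 67671) = 1/((43/16 - 1/83*(-95)) - 67671) = 1/((43/16 + 95/83) - 67671) = 1/(5089/1328 - 67671) = 1/(-89861999/1328) = -1328/89861999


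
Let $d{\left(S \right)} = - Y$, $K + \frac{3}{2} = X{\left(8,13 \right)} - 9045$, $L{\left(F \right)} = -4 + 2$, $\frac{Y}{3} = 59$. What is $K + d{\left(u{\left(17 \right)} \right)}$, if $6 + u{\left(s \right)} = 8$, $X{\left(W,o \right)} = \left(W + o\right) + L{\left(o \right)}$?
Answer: $- \frac{18409}{2} \approx -9204.5$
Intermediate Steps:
$Y = 177$ ($Y = 3 \cdot 59 = 177$)
$L{\left(F \right)} = -2$
$X{\left(W,o \right)} = -2 + W + o$ ($X{\left(W,o \right)} = \left(W + o\right) - 2 = -2 + W + o$)
$u{\left(s \right)} = 2$ ($u{\left(s \right)} = -6 + 8 = 2$)
$K = - \frac{18055}{2}$ ($K = - \frac{3}{2} + \left(\left(-2 + 8 + 13\right) - 9045\right) = - \frac{3}{2} + \left(19 - 9045\right) = - \frac{3}{2} - 9026 = - \frac{18055}{2} \approx -9027.5$)
$d{\left(S \right)} = -177$ ($d{\left(S \right)} = \left(-1\right) 177 = -177$)
$K + d{\left(u{\left(17 \right)} \right)} = - \frac{18055}{2} - 177 = - \frac{18409}{2}$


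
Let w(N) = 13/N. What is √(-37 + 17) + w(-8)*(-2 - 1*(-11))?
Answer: -117/8 + 2*I*√5 ≈ -14.625 + 4.4721*I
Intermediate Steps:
√(-37 + 17) + w(-8)*(-2 - 1*(-11)) = √(-37 + 17) + (13/(-8))*(-2 - 1*(-11)) = √(-20) + (13*(-⅛))*(-2 + 11) = 2*I*√5 - 13/8*9 = 2*I*√5 - 117/8 = -117/8 + 2*I*√5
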